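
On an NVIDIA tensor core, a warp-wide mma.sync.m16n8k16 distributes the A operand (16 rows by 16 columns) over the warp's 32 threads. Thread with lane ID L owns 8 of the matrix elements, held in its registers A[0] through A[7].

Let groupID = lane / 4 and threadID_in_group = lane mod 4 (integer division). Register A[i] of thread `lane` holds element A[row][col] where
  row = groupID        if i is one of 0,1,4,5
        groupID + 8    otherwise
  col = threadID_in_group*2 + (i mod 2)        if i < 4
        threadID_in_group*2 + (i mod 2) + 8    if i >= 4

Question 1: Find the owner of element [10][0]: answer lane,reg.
8,2

r=10→G=2,rhi=1  c=0→chi=0,T=0,p=0
L=2*4+0=8  i=0*4+1*2+0=2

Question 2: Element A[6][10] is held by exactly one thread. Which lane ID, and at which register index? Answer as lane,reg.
r:6=>grp=6,rB=0  c:10=>cB=1,tig=1,lo=0
L=6*4+1=25  i=1*4+0*2+0=4

25,4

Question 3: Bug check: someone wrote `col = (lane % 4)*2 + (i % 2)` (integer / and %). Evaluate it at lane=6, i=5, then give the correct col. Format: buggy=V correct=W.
buggy=5 correct=13

`(lane % 4)*2 + (i % 2)`[6,5]→5
6: G=1,T=2
[5] (1+0,2*2+1+8) = (1,13)
col: 5 vs 13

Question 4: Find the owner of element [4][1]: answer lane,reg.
16,1

r: 4->gid=4,r8=0  c: 1->c8=0,tid=0,i&1=1
L=4*4+0=16  i=0*4+0*2+1=1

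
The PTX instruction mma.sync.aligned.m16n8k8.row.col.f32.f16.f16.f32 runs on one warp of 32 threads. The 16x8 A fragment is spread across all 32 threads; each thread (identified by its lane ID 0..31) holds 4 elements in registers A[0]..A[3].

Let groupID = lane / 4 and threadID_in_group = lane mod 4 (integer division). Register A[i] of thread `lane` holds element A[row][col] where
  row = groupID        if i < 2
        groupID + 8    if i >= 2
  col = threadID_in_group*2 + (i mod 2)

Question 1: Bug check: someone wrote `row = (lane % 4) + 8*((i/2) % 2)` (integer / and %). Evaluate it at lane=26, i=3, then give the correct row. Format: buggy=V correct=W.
`(lane % 4) + 8*((i/2) % 2)`[26,3]->10
lane 26->26/4=6, 26 mod 4=2
i=3  r:6+8->14  c:2·2+1->5
row: 10 vs 14

buggy=10 correct=14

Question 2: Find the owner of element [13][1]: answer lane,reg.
r: 13->gid=5,r8=1  c: 1->tid=0,i&1=1
L=5*4+0=20  i=1*2+1=3

20,3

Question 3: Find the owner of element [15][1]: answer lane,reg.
r=15→G=7,rhi=1  c=1→T=0,p=1
L=7*4+0=28  i=1*2+1=3

28,3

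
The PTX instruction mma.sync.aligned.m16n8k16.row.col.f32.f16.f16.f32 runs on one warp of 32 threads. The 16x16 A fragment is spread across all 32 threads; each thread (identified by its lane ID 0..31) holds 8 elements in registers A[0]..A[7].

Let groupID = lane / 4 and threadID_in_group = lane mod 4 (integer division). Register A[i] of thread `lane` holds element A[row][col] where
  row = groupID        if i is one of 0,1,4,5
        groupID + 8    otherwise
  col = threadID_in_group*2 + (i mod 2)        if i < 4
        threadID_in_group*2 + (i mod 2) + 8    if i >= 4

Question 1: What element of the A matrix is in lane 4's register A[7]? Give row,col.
4: G=1,T=0
[7] (1+8,0*2+1+8) = (9,9)

9,9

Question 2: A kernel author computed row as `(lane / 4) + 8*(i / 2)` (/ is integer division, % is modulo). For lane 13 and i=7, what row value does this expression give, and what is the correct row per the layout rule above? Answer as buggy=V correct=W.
`(lane / 4) + 8*(i / 2)`[13,7]->27
lane 13->13/4=3, 13 mod 4=1
i=7  r:3+8->11  c:2·1+1+8->11
row: 27 vs 11

buggy=27 correct=11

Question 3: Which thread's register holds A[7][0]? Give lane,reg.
28,0

r: 7->gid=7,r8=0  c: 0->c8=0,tid=0,i&1=0
L=7*4+0=28  i=0*4+0*2+0=0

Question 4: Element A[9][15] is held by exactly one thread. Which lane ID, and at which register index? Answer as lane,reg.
r=9→G=1,rhi=1  c=15→chi=1,T=3,p=1
L=1*4+3=7  i=1*4+1*2+1=7

7,7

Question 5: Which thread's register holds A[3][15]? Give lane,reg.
15,5

r:3=>grp=3,rB=0  c:15=>cB=1,tig=3,lo=1
L=3*4+3=15  i=1*4+0*2+1=5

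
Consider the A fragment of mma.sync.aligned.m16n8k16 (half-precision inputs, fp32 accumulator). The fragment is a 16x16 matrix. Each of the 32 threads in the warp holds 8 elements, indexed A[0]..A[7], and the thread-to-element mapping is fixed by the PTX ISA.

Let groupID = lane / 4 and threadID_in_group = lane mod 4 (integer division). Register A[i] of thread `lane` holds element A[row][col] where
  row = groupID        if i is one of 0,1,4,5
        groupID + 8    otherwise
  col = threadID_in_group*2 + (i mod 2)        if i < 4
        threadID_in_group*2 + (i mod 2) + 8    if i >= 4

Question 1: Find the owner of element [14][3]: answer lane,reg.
25,3

r=14->g=6,rb=1  c=3->cb=0,t=1,b0=1
L=6*4+1=25  i=0*4+1*2+1=3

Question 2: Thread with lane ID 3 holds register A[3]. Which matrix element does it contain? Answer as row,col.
8,7

L=3->g=3>>2=0, t=3&3=3
[3]->row 0+8=8  col 3·2+1+0=7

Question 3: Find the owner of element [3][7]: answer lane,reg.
r=3→G=3,rhi=0  c=7→chi=0,T=3,p=1
L=3*4+3=15  i=0*4+0*2+1=1

15,1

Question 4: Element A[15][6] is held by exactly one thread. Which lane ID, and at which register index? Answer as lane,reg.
r: 15->gid=7,r8=1  c: 6->c8=0,tid=3,i&1=0
L=7*4+3=31  i=0*4+1*2+0=2

31,2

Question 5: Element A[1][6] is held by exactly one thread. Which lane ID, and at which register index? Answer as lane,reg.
7,0

r:1=>grp=1,rB=0  c:6=>cB=0,tig=3,lo=0
L=1*4+3=7  i=0*4+0*2+0=0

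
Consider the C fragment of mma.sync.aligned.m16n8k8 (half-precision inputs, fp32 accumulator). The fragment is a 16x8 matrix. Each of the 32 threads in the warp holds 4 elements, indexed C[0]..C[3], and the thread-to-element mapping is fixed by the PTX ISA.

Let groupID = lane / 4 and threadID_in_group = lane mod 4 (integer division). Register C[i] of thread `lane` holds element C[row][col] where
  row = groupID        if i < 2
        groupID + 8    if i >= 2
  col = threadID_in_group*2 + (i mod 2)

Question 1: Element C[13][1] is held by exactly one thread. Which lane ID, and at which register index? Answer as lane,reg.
20,3

r=13→G=5,rhi=1  c=1→T=0,p=1
L=5*4+0=20  i=1*2+1=3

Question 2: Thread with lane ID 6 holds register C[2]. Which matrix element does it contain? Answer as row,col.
9,4

L=6->g=6>>2=1, t=6&3=2
[2]->row 1+8=9  col 2·2+0=4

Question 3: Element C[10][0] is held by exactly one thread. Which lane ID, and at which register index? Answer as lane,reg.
8,2

r=10→G=2,rhi=1  c=0→T=0,p=0
L=2*4+0=8  i=1*2+0=2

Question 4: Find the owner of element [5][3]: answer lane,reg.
21,1

r: 5->gid=5,r8=0  c: 3->tid=1,i&1=1
L=5*4+1=21  i=0*2+1=1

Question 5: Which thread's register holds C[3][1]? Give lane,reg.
r=3⇒gr=3,Rb=0  c=1⇒th=0,odd=1
L=3*4+0=12  i=0*2+1=1

12,1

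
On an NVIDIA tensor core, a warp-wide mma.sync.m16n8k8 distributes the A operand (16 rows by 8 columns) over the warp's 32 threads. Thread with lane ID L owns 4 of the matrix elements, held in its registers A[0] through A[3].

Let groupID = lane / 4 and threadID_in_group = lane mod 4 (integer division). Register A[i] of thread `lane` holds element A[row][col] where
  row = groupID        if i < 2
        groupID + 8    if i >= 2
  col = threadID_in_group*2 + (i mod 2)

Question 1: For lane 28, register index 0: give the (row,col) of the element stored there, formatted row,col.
7,0

lane 28: gid=7 (28/4), tid=0 (28%4)
i=0: r=7+0=7, c=0*2+0=0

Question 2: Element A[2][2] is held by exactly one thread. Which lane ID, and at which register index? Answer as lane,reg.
9,0

r=2⇒gr=2,Rb=0  c=2⇒th=1,odd=0
L=2*4+1=9  i=0*2+0=0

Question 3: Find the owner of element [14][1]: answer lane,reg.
r:14=>grp=6,rB=1  c:1=>tig=0,lo=1
L=6*4+0=24  i=1*2+1=3

24,3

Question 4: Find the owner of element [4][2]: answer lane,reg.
17,0

r: 4->gid=4,r8=0  c: 2->tid=1,i&1=0
L=4*4+1=17  i=0*2+0=0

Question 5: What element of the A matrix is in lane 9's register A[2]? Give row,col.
10,2

lane 9⇒9/4=2, 9 mod 4=1
i=2  r:2+8⇒10  c:2·1+0⇒2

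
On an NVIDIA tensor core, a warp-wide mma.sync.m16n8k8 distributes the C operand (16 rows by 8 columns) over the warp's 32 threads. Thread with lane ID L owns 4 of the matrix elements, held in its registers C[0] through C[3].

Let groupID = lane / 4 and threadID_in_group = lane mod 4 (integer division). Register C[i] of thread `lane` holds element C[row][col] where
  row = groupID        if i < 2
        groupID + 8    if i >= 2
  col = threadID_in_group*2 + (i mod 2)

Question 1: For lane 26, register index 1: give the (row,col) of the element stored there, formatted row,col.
lane 26: gr=6 (26/4), th=2 (26%4)
i=1: r=6+0=6, c=2*2+1=5

6,5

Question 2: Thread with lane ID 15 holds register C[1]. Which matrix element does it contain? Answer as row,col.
3,7

lane 15: g=3 (15/4), t=3 (15%4)
i=1: r=3+0=3, c=3*2+1=7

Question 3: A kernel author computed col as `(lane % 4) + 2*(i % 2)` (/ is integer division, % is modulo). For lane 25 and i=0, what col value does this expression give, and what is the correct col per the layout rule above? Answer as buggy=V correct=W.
`(lane % 4) + 2*(i % 2)`[25,0]->1
lane 25: gid=6 (25/4), tid=1 (25%4)
i=0: r=6+0=6, c=1*2+0=2
col: 1 vs 2

buggy=1 correct=2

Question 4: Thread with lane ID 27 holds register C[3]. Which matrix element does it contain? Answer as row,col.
lane 27→27/4=6, 27 mod 4=3
i=3  r:6+8→14  c:2·3+1→7

14,7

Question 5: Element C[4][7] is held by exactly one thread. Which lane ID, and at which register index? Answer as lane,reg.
19,1

r:4=>grp=4,rB=0  c:7=>tig=3,lo=1
L=4*4+3=19  i=0*2+1=1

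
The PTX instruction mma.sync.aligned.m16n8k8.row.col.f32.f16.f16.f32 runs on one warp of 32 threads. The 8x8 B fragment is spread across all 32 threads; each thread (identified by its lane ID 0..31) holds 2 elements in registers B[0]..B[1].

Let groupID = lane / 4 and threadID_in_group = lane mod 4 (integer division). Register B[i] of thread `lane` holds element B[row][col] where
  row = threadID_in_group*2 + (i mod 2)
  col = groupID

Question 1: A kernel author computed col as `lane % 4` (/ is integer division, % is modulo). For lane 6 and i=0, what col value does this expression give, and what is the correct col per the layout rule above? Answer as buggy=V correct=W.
`lane % 4`[6,0]->2
6: gid=1,tid=2
[0] (2*2+0,1) = (4,1)
col: 2 vs 1

buggy=2 correct=1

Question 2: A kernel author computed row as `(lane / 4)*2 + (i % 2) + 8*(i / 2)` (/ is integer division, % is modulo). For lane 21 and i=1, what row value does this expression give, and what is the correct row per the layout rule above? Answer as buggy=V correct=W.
buggy=11 correct=3

`(lane / 4)*2 + (i % 2) + 8*(i / 2)`[21,1]⇒11
lane 21: gr=5 (21/4), th=1 (21%4)
i=1: r=1*2+1=3, c=gr=5
row: 11 vs 3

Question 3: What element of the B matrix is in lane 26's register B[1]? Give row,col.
5,6

lane 26: grp=6 (26/4), tig=2 (26%4)
i=1: r=2*2+1=5, c=grp=6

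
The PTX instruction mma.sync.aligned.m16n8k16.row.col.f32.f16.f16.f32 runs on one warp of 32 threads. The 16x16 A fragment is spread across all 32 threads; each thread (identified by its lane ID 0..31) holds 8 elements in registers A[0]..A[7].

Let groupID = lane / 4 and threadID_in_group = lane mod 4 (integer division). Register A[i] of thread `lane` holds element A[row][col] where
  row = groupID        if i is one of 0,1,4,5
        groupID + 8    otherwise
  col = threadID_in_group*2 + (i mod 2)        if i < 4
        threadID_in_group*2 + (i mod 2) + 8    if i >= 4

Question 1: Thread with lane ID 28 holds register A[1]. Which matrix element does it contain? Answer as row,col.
7,1

28: gid=7,tid=0
[1] (7+0,0*2+1+0) = (7,1)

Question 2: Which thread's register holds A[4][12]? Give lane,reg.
r:4=>grp=4,rB=0  c:12=>cB=1,tig=2,lo=0
L=4*4+2=18  i=1*4+0*2+0=4

18,4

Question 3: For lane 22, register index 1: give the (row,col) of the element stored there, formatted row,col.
lane 22⇒22/4=5, 22 mod 4=2
i=1  r:5+0⇒5  c:2·2+1+0⇒5

5,5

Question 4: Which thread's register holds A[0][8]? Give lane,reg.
0,4

r=0→G=0,rhi=0  c=8→chi=1,T=0,p=0
L=0*4+0=0  i=1*4+0*2+0=4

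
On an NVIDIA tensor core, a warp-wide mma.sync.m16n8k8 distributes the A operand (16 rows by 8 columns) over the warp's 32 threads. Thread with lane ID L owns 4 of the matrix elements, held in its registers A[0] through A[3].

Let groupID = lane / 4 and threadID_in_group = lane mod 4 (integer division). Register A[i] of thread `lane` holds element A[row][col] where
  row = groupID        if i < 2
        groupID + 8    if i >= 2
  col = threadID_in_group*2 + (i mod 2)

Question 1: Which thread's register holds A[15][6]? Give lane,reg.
31,2

r: 15->gid=7,r8=1  c: 6->tid=3,i&1=0
L=7*4+3=31  i=1*2+0=2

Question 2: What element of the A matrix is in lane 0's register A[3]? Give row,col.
lane 0: gid=0 (0/4), tid=0 (0%4)
i=3: r=0+8=8, c=0*2+1=1

8,1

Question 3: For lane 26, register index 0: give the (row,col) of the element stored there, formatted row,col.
6,4

lane 26->26/4=6, 26 mod 4=2
i=0  r:6+0->6  c:2·2+0->4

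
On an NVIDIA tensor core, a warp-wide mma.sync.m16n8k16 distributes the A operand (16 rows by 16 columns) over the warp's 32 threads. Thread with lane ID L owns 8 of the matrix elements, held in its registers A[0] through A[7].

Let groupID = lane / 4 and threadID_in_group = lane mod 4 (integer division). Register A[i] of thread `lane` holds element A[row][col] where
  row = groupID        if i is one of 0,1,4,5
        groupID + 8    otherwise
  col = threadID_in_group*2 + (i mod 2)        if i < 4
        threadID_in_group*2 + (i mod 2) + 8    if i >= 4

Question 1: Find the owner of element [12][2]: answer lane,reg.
17,2

r: 12->gid=4,r8=1  c: 2->c8=0,tid=1,i&1=0
L=4*4+1=17  i=0*4+1*2+0=2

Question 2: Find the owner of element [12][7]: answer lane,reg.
r=12→G=4,rhi=1  c=7→chi=0,T=3,p=1
L=4*4+3=19  i=0*4+1*2+1=3

19,3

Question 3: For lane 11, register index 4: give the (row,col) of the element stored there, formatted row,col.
lane 11->11/4=2, 11 mod 4=3
i=4  r:2+0->2  c:2·3+0+8->14

2,14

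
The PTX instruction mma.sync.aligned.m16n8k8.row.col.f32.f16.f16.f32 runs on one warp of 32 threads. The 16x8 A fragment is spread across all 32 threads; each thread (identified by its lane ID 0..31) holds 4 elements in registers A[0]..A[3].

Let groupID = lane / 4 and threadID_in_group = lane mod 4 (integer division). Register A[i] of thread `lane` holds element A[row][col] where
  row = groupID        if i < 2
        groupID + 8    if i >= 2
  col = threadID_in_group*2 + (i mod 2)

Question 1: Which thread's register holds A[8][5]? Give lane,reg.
r=8⇒gr=0,Rb=1  c=5⇒th=2,odd=1
L=0*4+2=2  i=1*2+1=3

2,3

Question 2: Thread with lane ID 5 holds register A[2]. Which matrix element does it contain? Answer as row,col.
9,2

5: gid=1,tid=1
[2] (1+8,1*2+0) = (9,2)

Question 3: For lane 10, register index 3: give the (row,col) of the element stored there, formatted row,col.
10,5

lane 10=>10/4=2, 10 mod 4=2
i=3  r:2+8=>10  c:2·2+1=>5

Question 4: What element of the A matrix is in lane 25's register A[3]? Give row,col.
25: G=6,T=1
[3] (6+8,1*2+1) = (14,3)

14,3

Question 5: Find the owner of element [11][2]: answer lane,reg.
r=11⇒gr=3,Rb=1  c=2⇒th=1,odd=0
L=3*4+1=13  i=1*2+0=2

13,2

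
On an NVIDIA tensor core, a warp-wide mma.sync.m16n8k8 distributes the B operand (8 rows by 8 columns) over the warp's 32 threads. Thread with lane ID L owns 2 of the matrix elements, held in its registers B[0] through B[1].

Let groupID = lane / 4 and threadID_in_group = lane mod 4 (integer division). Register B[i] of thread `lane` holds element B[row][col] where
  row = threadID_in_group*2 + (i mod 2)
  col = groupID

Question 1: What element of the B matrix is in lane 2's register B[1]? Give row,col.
L=2=>grp=2>>2=0, tig=2&3=2
[1]=>row 2·2+1=5  col grp=0

5,0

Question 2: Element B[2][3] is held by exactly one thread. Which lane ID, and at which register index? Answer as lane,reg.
13,0

c=3→G=3  r=2→T=1,p=0
L=3*4+1=13  i=0=0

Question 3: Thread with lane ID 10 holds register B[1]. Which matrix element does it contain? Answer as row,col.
5,2

lane 10: gid=2 (10/4), tid=2 (10%4)
i=1: r=2*2+1=5, c=gid=2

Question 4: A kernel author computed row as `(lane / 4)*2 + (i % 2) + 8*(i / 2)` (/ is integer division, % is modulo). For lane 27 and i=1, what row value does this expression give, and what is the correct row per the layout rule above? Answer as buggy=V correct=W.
`(lane / 4)*2 + (i % 2) + 8*(i / 2)`[27,1]->13
L=27->gid=27>>2=6, tid=27&3=3
[1]->row 3·2+1=7  col gid=6
row: 13 vs 7

buggy=13 correct=7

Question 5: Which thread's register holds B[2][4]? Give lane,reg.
17,0

c:4=>grp=4  r:2=>tig=1,lo=0
L=4*4+1=17  i=0=0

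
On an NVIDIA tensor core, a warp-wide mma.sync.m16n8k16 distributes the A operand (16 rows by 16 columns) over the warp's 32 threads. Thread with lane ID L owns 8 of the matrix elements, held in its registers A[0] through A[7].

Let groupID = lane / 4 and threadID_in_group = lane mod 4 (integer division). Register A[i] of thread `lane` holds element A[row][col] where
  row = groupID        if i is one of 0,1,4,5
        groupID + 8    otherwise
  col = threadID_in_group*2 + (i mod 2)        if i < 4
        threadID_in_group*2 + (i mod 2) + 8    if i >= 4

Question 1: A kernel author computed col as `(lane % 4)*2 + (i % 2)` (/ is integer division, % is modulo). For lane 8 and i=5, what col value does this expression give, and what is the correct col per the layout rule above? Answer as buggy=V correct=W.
buggy=1 correct=9

`(lane % 4)*2 + (i % 2)`[8,5]=>1
lane 8=>8/4=2, 8 mod 4=0
i=5  r:2+0=>2  c:2·0+1+8=>9
col: 1 vs 9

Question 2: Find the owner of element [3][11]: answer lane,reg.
13,5

r=3->g=3,rb=0  c=11->cb=1,t=1,b0=1
L=3*4+1=13  i=1*4+0*2+1=5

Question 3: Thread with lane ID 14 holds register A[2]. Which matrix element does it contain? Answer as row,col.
11,4

lane 14->14/4=3, 14 mod 4=2
i=2  r:3+8->11  c:2·2+0+0->4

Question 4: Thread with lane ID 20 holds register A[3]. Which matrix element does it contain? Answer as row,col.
13,1

20: gid=5,tid=0
[3] (5+8,0*2+1+0) = (13,1)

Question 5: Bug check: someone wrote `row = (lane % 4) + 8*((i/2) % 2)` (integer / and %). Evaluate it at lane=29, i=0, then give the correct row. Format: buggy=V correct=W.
buggy=1 correct=7

`(lane % 4) + 8*((i/2) % 2)`[29,0]⇒1
lane 29⇒29/4=7, 29 mod 4=1
i=0  r:7+0⇒7  c:2·1+0+0⇒2
row: 1 vs 7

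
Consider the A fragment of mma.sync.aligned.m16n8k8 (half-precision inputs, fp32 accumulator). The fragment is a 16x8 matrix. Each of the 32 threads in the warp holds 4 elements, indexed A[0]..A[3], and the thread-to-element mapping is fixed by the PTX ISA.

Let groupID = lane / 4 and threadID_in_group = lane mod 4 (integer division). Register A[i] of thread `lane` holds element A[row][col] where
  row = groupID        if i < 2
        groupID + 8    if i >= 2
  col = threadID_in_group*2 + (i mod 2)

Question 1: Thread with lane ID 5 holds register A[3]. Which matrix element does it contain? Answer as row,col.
9,3

5: gid=1,tid=1
[3] (1+8,1*2+1) = (9,3)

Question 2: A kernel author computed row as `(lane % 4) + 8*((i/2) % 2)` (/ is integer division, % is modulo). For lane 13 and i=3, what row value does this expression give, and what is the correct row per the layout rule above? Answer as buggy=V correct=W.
buggy=9 correct=11

`(lane % 4) + 8*((i/2) % 2)`[13,3]→9
13: G=3,T=1
[3] (3+8,1*2+1) = (11,3)
row: 9 vs 11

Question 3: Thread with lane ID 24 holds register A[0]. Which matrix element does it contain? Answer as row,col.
6,0

24: G=6,T=0
[0] (6+0,0*2+0) = (6,0)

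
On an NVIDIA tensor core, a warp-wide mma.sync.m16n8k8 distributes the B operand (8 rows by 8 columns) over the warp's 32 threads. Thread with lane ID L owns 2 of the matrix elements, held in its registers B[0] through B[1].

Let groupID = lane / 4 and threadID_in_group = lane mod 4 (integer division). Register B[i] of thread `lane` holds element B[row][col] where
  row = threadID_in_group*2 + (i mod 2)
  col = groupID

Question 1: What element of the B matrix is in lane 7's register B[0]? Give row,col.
7: g=1,t=3
[0] (3*2+0,1) = (6,1)

6,1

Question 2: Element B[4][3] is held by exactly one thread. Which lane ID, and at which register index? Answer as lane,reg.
c=3⇒gr=3  r=4⇒th=2,odd=0
L=3*4+2=14  i=0=0

14,0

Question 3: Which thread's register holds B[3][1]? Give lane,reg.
5,1

c=1→G=1  r=3→T=1,p=1
L=1*4+1=5  i=1=1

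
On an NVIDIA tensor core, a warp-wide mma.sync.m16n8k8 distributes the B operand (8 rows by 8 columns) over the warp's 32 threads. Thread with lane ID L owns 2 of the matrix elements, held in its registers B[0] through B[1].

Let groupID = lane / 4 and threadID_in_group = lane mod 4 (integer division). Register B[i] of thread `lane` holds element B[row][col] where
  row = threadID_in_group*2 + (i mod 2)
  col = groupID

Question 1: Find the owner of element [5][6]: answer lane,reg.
c=6→G=6  r=5→T=2,p=1
L=6*4+2=26  i=1=1

26,1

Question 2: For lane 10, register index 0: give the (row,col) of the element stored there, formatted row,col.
4,2

10: g=2,t=2
[0] (2*2+0,2) = (4,2)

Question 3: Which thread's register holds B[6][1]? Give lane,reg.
7,0

c: 1->gid=1  r: 6->tid=3,i&1=0
L=1*4+3=7  i=0=0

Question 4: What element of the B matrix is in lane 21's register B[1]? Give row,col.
L=21→G=21>>2=5, T=21&3=1
[1]→row 1·2+1=3  col G=5

3,5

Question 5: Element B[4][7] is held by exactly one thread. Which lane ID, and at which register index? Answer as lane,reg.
c=7->g=7  r=4->t=2,b0=0
L=7*4+2=30  i=0=0

30,0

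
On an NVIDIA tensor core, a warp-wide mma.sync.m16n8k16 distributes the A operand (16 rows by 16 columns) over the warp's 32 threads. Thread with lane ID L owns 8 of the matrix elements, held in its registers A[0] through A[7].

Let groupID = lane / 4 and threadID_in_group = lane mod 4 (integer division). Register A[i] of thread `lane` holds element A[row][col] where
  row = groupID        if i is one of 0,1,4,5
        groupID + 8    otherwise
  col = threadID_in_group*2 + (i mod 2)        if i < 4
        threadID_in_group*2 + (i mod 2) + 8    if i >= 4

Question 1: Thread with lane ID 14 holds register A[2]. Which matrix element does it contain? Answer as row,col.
11,4

lane 14: G=3 (14/4), T=2 (14%4)
i=2: r=3+8=11, c=2*2+0+0=4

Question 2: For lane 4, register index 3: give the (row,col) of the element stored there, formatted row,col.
lane 4: g=1 (4/4), t=0 (4%4)
i=3: r=1+8=9, c=0*2+1+0=1

9,1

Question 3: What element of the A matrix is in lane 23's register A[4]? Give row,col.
23: grp=5,tig=3
[4] (5+0,3*2+0+8) = (5,14)

5,14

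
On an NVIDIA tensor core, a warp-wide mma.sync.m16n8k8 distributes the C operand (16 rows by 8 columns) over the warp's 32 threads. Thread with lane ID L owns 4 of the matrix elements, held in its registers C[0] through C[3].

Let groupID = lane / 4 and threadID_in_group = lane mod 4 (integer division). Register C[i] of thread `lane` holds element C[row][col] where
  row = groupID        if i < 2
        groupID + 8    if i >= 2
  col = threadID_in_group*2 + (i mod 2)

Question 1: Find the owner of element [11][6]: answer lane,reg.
15,2

r: 11->gid=3,r8=1  c: 6->tid=3,i&1=0
L=3*4+3=15  i=1*2+0=2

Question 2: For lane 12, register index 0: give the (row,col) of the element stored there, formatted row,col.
3,0

L=12->g=12>>2=3, t=12&3=0
[0]->row 3+0=3  col 0·2+0=0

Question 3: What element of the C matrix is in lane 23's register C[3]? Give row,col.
lane 23->23/4=5, 23 mod 4=3
i=3  r:5+8->13  c:2·3+1->7

13,7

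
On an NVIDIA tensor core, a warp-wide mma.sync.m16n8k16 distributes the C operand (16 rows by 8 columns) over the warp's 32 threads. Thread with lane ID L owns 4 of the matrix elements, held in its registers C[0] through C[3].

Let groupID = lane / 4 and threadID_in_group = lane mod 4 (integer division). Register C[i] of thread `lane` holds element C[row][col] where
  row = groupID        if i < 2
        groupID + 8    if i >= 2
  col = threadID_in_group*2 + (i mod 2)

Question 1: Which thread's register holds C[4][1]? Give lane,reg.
16,1

r=4⇒gr=4,Rb=0  c=1⇒th=0,odd=1
L=4*4+0=16  i=0*2+1=1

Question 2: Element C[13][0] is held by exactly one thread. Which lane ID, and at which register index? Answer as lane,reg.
20,2

r=13->g=5,rb=1  c=0->t=0,b0=0
L=5*4+0=20  i=1*2+0=2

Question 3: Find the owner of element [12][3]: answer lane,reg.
17,3

r=12⇒gr=4,Rb=1  c=3⇒th=1,odd=1
L=4*4+1=17  i=1*2+1=3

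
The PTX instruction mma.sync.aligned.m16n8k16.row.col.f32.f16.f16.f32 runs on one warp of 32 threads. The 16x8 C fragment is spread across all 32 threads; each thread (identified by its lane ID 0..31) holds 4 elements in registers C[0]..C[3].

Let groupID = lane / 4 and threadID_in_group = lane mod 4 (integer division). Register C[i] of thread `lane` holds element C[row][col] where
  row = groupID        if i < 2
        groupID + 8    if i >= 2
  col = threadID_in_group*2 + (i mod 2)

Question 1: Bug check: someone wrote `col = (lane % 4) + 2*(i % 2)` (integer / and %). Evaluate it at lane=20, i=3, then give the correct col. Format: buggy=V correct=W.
buggy=2 correct=1

`(lane % 4) + 2*(i % 2)`[20,3]→2
20: G=5,T=0
[3] (5+8,0*2+1) = (13,1)
col: 2 vs 1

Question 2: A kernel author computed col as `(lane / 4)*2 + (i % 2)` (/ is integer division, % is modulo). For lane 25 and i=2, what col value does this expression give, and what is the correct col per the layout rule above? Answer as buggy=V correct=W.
`(lane / 4)*2 + (i % 2)`[25,2]⇒12
L=25⇒gr=25>>2=6, th=25&3=1
[2]⇒row 6+8=14  col 1·2+0=2
col: 12 vs 2

buggy=12 correct=2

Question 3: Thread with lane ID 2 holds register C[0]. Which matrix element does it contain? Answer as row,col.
2: grp=0,tig=2
[0] (0+0,2*2+0) = (0,4)

0,4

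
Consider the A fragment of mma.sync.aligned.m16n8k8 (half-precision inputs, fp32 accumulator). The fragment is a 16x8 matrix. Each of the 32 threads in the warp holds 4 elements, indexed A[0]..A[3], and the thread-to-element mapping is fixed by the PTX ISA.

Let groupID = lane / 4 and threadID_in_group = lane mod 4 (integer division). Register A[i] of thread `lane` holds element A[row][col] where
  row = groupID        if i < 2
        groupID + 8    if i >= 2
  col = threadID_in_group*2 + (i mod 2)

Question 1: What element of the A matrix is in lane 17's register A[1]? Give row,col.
lane 17: G=4 (17/4), T=1 (17%4)
i=1: r=4+0=4, c=1*2+1=3

4,3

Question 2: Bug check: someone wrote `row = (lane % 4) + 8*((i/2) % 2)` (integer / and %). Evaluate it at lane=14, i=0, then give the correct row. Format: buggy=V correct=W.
`(lane % 4) + 8*((i/2) % 2)`[14,0]->2
L=14->g=14>>2=3, t=14&3=2
[0]->row 3+0=3  col 2·2+0=4
row: 2 vs 3

buggy=2 correct=3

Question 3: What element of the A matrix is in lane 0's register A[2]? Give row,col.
L=0⇒gr=0>>2=0, th=0&3=0
[2]⇒row 0+8=8  col 0·2+0=0

8,0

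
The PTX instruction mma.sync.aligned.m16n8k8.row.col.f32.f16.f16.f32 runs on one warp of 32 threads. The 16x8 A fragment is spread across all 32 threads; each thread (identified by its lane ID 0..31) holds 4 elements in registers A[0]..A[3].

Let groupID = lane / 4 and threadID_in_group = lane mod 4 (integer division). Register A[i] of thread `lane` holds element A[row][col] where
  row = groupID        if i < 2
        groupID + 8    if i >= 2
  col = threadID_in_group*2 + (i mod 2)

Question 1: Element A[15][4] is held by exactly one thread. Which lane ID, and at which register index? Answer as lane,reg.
r:15=>grp=7,rB=1  c:4=>tig=2,lo=0
L=7*4+2=30  i=1*2+0=2

30,2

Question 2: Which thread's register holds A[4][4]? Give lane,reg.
18,0

r:4=>grp=4,rB=0  c:4=>tig=2,lo=0
L=4*4+2=18  i=0*2+0=0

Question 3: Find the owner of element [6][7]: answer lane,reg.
r=6⇒gr=6,Rb=0  c=7⇒th=3,odd=1
L=6*4+3=27  i=0*2+1=1

27,1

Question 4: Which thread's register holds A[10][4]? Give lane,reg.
r=10->g=2,rb=1  c=4->t=2,b0=0
L=2*4+2=10  i=1*2+0=2

10,2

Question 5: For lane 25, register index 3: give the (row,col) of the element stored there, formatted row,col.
lane 25->25/4=6, 25 mod 4=1
i=3  r:6+8->14  c:2·1+1->3

14,3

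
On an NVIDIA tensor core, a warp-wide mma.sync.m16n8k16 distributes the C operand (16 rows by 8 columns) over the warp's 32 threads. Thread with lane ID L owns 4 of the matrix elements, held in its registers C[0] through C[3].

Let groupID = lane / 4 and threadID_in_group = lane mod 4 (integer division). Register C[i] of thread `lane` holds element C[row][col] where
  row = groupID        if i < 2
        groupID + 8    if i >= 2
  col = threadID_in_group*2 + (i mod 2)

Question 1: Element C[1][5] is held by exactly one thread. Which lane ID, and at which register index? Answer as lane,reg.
6,1

r=1->g=1,rb=0  c=5->t=2,b0=1
L=1*4+2=6  i=0*2+1=1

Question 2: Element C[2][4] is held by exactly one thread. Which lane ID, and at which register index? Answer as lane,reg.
10,0

r=2->g=2,rb=0  c=4->t=2,b0=0
L=2*4+2=10  i=0*2+0=0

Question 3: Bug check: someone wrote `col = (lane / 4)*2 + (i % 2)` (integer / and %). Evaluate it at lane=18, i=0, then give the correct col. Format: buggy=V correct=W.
buggy=8 correct=4

`(lane / 4)*2 + (i % 2)`[18,0]->8
L=18->g=18>>2=4, t=18&3=2
[0]->row 4+0=4  col 2·2+0=4
col: 8 vs 4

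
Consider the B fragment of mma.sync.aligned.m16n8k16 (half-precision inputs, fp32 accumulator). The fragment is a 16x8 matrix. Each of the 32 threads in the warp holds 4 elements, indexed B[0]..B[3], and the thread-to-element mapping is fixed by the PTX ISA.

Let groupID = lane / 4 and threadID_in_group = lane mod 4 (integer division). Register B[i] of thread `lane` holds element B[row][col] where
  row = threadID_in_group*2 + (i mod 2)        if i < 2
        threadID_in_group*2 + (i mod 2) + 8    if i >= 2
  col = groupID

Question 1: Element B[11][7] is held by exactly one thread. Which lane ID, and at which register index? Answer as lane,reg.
c=7->g=7  r=11->rb=1,t=1,b0=1
L=7*4+1=29  i=1*2+1=3

29,3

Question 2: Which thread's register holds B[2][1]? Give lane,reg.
c=1->g=1  r=2->rb=0,t=1,b0=0
L=1*4+1=5  i=0*2+0=0

5,0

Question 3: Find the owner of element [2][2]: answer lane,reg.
c:2=>grp=2  r:2=>rB=0,tig=1,lo=0
L=2*4+1=9  i=0*2+0=0

9,0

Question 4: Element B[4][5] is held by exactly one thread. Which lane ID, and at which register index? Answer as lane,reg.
c=5→G=5  r=4→rhi=0,T=2,p=0
L=5*4+2=22  i=0*2+0=0

22,0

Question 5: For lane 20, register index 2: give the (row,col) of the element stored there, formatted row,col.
8,5

lane 20: gr=5 (20/4), th=0 (20%4)
i=2: r=0*2+0+8=8, c=gr=5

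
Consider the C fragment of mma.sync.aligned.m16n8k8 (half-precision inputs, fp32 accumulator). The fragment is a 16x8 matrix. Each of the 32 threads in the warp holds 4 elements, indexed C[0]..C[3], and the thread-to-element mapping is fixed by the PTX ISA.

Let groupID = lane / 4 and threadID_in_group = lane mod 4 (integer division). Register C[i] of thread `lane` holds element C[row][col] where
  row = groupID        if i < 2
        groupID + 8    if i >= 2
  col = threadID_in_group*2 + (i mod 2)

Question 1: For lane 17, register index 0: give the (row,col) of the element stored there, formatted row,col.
4,2

lane 17: gid=4 (17/4), tid=1 (17%4)
i=0: r=4+0=4, c=1*2+0=2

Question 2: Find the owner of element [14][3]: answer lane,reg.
25,3

r: 14->gid=6,r8=1  c: 3->tid=1,i&1=1
L=6*4+1=25  i=1*2+1=3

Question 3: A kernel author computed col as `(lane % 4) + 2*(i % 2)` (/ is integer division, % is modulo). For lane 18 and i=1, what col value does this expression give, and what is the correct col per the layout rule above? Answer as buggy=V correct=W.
`(lane % 4) + 2*(i % 2)`[18,1]->4
L=18->g=18>>2=4, t=18&3=2
[1]->row 4+0=4  col 2·2+1=5
col: 4 vs 5

buggy=4 correct=5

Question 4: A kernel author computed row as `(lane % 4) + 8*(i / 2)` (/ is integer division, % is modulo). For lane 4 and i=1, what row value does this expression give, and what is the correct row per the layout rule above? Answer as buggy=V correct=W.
buggy=0 correct=1

`(lane % 4) + 8*(i / 2)`[4,1]->0
lane 4->4/4=1, 4 mod 4=0
i=1  r:1+0->1  c:2·0+1->1
row: 0 vs 1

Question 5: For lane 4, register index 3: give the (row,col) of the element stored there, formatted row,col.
9,1

lane 4: gid=1 (4/4), tid=0 (4%4)
i=3: r=1+8=9, c=0*2+1=1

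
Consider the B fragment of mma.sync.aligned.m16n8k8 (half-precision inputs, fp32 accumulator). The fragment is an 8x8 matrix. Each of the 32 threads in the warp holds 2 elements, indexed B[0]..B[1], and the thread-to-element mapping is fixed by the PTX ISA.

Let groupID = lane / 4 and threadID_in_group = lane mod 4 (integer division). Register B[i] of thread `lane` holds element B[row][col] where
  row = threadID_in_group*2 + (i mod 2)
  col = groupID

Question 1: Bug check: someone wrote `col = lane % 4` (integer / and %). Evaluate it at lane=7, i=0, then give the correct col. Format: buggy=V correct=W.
buggy=3 correct=1

`lane % 4`[7,0]=>3
L=7=>grp=7>>2=1, tig=7&3=3
[0]=>row 3·2+0=6  col grp=1
col: 3 vs 1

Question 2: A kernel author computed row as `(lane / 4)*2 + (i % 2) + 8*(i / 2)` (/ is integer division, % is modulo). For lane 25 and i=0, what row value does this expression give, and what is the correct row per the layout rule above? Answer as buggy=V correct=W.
buggy=12 correct=2

`(lane / 4)*2 + (i % 2) + 8*(i / 2)`[25,0]->12
lane 25->25/4=6, 25 mod 4=1
i=0  r:2·1+0->2  c:6
row: 12 vs 2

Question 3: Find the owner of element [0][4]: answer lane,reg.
c=4→G=4  r=0→T=0,p=0
L=4*4+0=16  i=0=0

16,0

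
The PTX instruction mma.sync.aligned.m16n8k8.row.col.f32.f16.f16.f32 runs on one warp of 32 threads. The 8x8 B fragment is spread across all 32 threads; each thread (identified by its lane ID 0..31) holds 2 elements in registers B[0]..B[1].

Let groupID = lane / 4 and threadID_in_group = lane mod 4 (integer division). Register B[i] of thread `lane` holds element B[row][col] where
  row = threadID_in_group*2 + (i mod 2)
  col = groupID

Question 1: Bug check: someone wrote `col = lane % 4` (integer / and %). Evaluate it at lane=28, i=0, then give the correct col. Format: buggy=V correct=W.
`lane % 4`[28,0]->0
lane 28: gid=7 (28/4), tid=0 (28%4)
i=0: r=0*2+0=0, c=gid=7
col: 0 vs 7

buggy=0 correct=7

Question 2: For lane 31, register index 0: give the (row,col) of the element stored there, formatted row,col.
lane 31: grp=7 (31/4), tig=3 (31%4)
i=0: r=3*2+0=6, c=grp=7

6,7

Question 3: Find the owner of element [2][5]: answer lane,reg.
c=5→G=5  r=2→T=1,p=0
L=5*4+1=21  i=0=0

21,0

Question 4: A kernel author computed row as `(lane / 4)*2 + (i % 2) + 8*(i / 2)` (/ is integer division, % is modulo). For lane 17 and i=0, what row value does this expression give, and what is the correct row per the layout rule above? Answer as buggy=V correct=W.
`(lane / 4)*2 + (i % 2) + 8*(i / 2)`[17,0]⇒8
lane 17⇒17/4=4, 17 mod 4=1
i=0  r:2·1+0⇒2  c:4
row: 8 vs 2

buggy=8 correct=2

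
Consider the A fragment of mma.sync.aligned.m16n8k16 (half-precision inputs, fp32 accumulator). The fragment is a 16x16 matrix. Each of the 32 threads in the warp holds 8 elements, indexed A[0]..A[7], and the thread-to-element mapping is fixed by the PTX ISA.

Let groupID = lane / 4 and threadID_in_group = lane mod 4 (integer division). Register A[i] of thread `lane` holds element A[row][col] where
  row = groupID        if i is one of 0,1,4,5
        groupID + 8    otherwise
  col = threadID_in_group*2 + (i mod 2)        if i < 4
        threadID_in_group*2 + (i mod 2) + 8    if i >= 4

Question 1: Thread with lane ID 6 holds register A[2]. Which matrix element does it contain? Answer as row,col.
9,4

L=6=>grp=6>>2=1, tig=6&3=2
[2]=>row 1+8=9  col 2·2+0+0=4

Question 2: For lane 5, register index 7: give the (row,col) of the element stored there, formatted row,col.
lane 5: grp=1 (5/4), tig=1 (5%4)
i=7: r=1+8=9, c=1*2+1+8=11

9,11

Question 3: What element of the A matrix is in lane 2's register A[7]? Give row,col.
8,13

lane 2: grp=0 (2/4), tig=2 (2%4)
i=7: r=0+8=8, c=2*2+1+8=13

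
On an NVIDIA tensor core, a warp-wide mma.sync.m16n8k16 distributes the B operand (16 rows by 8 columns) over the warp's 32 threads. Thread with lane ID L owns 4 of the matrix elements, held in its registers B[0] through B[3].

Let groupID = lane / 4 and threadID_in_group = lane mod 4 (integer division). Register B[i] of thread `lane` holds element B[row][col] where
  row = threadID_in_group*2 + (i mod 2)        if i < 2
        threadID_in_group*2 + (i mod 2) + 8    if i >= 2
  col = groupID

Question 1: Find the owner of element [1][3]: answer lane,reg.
12,1

c=3→G=3  r=1→rhi=0,T=0,p=1
L=3*4+0=12  i=0*2+1=1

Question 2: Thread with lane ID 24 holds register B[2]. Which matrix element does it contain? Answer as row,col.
24: g=6,t=0
[2] (0*2+0+8,6) = (8,6)

8,6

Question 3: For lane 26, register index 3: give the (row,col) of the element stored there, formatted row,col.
L=26⇒gr=26>>2=6, th=26&3=2
[3]⇒row 2·2+1+8=13  col gr=6

13,6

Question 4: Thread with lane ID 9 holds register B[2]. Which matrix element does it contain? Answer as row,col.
10,2

L=9=>grp=9>>2=2, tig=9&3=1
[2]=>row 1·2+0+8=10  col grp=2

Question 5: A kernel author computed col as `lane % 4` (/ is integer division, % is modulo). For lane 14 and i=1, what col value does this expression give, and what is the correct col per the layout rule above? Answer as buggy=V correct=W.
buggy=2 correct=3

`lane % 4`[14,1]⇒2
L=14⇒gr=14>>2=3, th=14&3=2
[1]⇒row 2·2+1+0=5  col gr=3
col: 2 vs 3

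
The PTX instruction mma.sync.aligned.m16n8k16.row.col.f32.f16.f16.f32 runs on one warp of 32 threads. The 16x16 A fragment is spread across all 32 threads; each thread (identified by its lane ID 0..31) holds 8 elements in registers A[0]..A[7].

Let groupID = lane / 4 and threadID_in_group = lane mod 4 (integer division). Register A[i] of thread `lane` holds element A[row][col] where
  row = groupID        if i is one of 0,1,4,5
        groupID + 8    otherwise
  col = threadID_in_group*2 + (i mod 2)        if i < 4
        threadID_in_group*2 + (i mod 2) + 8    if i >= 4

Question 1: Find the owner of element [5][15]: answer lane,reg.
r:5=>grp=5,rB=0  c:15=>cB=1,tig=3,lo=1
L=5*4+3=23  i=1*4+0*2+1=5

23,5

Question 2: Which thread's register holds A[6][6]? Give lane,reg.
27,0

r=6⇒gr=6,Rb=0  c=6⇒Cb=0,th=3,odd=0
L=6*4+3=27  i=0*4+0*2+0=0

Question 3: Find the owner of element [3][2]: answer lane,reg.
13,0

r: 3->gid=3,r8=0  c: 2->c8=0,tid=1,i&1=0
L=3*4+1=13  i=0*4+0*2+0=0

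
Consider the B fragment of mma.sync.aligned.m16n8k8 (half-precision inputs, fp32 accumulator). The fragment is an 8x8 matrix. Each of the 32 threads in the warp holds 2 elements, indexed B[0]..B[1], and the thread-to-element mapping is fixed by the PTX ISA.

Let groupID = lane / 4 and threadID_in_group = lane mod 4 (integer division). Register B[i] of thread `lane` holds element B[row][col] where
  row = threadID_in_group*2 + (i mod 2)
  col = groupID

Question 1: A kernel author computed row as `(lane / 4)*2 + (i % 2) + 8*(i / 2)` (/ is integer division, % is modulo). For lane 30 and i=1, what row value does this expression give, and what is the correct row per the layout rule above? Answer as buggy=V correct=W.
`(lane / 4)*2 + (i % 2) + 8*(i / 2)`[30,1]->15
L=30->g=30>>2=7, t=30&3=2
[1]->row 2·2+1=5  col g=7
row: 15 vs 5

buggy=15 correct=5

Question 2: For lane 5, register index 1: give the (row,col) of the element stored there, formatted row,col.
L=5=>grp=5>>2=1, tig=5&3=1
[1]=>row 1·2+1=3  col grp=1

3,1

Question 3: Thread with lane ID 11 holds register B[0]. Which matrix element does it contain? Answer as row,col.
lane 11: gr=2 (11/4), th=3 (11%4)
i=0: r=3*2+0=6, c=gr=2

6,2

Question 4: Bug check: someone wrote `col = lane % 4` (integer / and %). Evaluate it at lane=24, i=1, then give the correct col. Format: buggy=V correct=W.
`lane % 4`[24,1]⇒0
lane 24⇒24/4=6, 24 mod 4=0
i=1  r:2·0+1⇒1  c:6
col: 0 vs 6

buggy=0 correct=6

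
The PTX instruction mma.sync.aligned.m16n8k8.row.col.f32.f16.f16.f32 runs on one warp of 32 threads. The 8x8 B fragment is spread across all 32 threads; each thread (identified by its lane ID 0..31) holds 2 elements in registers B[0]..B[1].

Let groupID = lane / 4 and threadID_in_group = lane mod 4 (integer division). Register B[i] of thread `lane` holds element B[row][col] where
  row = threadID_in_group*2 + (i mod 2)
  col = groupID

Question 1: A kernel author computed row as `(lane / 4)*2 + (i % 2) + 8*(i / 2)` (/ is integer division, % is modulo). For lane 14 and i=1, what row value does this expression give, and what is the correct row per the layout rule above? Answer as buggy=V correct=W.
buggy=7 correct=5

`(lane / 4)*2 + (i % 2) + 8*(i / 2)`[14,1]->7
lane 14->14/4=3, 14 mod 4=2
i=1  r:2·2+1->5  c:3
row: 7 vs 5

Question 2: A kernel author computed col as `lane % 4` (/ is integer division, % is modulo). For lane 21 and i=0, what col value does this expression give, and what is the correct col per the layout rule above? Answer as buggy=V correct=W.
`lane % 4`[21,0]=>1
lane 21: grp=5 (21/4), tig=1 (21%4)
i=0: r=1*2+0=2, c=grp=5
col: 1 vs 5

buggy=1 correct=5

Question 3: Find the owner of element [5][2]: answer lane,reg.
10,1

c=2⇒gr=2  r=5⇒th=2,odd=1
L=2*4+2=10  i=1=1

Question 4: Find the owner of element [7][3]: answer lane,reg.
15,1

c=3⇒gr=3  r=7⇒th=3,odd=1
L=3*4+3=15  i=1=1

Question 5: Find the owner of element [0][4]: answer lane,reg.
c: 4->gid=4  r: 0->tid=0,i&1=0
L=4*4+0=16  i=0=0

16,0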